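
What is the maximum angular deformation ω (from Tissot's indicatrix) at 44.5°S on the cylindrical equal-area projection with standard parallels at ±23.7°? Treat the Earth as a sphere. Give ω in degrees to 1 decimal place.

Cylindrical equal-area (φ₀ = 23.7°): h = cos φ / cos 23.7° along meridians, k = cos 23.7° / cos φ along parallels; h·k = 1.
At 44.5°: h = 0.7789, k = 1.284; principal scales a = 1.284, b = 0.7789.
sin(ω/2) = (a − b)/(a + b) = 0.5048/2.063 = 0.2447, so ω = 2 arcsin(0.2447) ≈ 28.3°.

28.3°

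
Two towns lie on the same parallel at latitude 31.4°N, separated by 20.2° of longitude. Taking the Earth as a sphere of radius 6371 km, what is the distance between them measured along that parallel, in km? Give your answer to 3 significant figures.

Arc length along a parallel = R cos φ · Δλ (with Δλ in radians).
= 6371 × cos 31.4° × (20.2° × π/180) = 6371 × 0.8536 × 0.3526 ≈ 1920 km.

1920 km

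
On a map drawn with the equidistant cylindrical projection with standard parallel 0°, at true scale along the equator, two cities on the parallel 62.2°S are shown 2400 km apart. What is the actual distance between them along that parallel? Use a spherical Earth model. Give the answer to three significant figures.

Plate carrée maps x = Rλ, y = Rφ. The meridian scale is h = 1 and the parallel scale is k = 1/cos φ = sec φ.
Along the parallel at 62.2°, map distances are exaggerated by k = sec 62.2° = 2.144.
True distance = 2400 / 2.144 = 2400 × cos 62.2° ≈ 1120 km.

1120 km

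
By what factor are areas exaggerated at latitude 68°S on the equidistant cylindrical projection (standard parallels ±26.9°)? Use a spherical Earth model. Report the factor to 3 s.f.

2.38

With standard parallel φ₀ = 26.9°, the equirectangular projection gives x = Rλ cos φ₀, y = Rφ, so h = 1 and k = cos 26.9° / cos φ.
Areal scale = h·k = 1 × cos φ₀ / cos φ; at 68°, h = 1.000, k = 2.381, so h·k = 2.381.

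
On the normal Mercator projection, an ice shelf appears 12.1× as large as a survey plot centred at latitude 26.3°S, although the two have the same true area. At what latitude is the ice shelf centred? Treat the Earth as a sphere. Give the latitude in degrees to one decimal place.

75.1°

On Mercator, (apparent₁)/(apparent₂) = sec²φ₁ / sec²φ₂ when true areas are equal.
cos²φ₂ / cos²φ₁ = 12.1  ⇒  cos φ₁ = cos 26.3° / √12.1 = 0.8965/3.479 = 0.2577.
φ₁ = arccos(0.2577) ≈ 75.1°.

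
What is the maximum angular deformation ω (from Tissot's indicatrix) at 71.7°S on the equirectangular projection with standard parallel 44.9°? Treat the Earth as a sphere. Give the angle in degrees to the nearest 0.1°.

In the equirectangular projection with standard parallel φ₀ = 44.9° (x = Rλ cos φ₀, y = Rφ), meridians are true-scale (h = 1) and the parallel scale is k = cos φ₀ / cos φ.
At 71.7°: h = 1.000, k = 2.256; principal scales a = 2.256, b = 1.000.
sin(ω/2) = (a − b)/(a + b) = 1.256/3.256 = 0.3857, so ω = 2 arcsin(0.3857) ≈ 45.4°.

45.4°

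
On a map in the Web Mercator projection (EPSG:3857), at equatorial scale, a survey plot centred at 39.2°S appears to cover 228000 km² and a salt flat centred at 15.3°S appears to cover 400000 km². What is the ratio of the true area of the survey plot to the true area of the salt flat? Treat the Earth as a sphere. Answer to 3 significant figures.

Mercator's areal exaggeration is sec²φ; hence true area = (apparent area) · cos²φ.
True area of survey plot: 228000 × cos²(39.2°) = 228000 × 0.6005 = 136900 km².
True area of salt flat: 400000 × cos²(15.3°) = 400000 × 0.9304 = 372100 km².
Ratio = 136900 / 372100 ≈ 0.368.

0.368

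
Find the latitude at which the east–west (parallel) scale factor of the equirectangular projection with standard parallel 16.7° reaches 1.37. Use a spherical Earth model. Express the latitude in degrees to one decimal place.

45.6°

The equidistant cylindrical projection with φ₀ = 16.7° has h = 1 (meridians true) and k = cos φ₀ / cos φ along parallels.
k = cos φ₀ / cos φ = 1.37  ⇒  cos φ = cos 16.7° / 1.37 = 0.6991.
φ = arccos(0.6991) ≈ 45.6°.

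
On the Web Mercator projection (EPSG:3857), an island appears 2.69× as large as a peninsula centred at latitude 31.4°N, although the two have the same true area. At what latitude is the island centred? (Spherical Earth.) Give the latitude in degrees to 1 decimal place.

58.6°

Mercator areal scale is sec²φ, so apparent-area ratio = sec²φ₁ / sec²φ₂ = cos²φ₂ / cos²φ₁.
cos²φ₂ / cos²φ₁ = 2.69  ⇒  cos φ₁ = cos 31.4° / √2.69 = 0.8536/1.640 = 0.5204.
φ₁ = arccos(0.5204) ≈ 58.6°.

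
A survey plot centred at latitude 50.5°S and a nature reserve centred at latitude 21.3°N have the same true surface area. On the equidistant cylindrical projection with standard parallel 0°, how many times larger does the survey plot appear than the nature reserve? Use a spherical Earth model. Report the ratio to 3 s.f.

1.46

Plate carrée maps x = Rλ, y = Rφ. The meridian scale is h = 1 and the parallel scale is k = 1/cos φ = sec φ.
Areal scale at 50.5°: h·k = 1.000 × 1.572 = 1.572.
Areal scale at 21.3°: h·k = 1.000 × 1.073 = 1.073.
Ratio = 1.572/1.073 ≈ 1.46.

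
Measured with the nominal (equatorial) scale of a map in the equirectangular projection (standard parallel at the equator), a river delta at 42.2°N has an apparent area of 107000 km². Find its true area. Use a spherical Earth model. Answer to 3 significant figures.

For the equirectangular projection with φ₀ = 0 (plate carrée), h = 1 along meridians and k = sec φ along parallels.
Areal scale = h·k = 1 × sec φ; at 42.2°, h = 1.000, k = 1.350, so h·k = 1.350.
True area = apparent / (areal scale) = 107000 / 1.350 ≈ 79300 km².

79300 km²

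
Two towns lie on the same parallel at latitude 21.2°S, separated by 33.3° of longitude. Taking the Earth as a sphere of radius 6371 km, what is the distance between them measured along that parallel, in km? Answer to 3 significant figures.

3450 km

Arc length along a parallel = R cos φ · Δλ (with Δλ in radians).
= 6371 × cos 21.2° × (33.3° × π/180) = 6371 × 0.9323 × 0.5812 ≈ 3450 km.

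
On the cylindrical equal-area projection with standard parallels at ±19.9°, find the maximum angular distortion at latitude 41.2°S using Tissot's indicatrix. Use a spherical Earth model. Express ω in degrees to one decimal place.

25.3°

Cylindrical equal-area (φ₀ = 19.9°): h = cos φ / cos 19.9° along meridians, k = cos 19.9° / cos φ along parallels; h·k = 1.
At 41.2°: h = 0.8002, k = 1.250; principal scales a = 1.250, b = 0.8002.
sin(ω/2) = (a − b)/(a + b) = 0.4495/2.050 = 0.2193, so ω = 2 arcsin(0.2193) ≈ 25.3°.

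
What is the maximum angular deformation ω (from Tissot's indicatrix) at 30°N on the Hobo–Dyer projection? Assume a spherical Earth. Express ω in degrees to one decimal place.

Hobo–Dyer is a cylindrical equal-area projection with standard parallels at ±37.5°. A cylindrical equal-area projection with standard parallel φ₀ has meridian scale h = cos φ / cos φ₀ and parallel scale k = cos φ₀ / cos φ (so areas are preserved, h·k = 1).
At 30°: h = 1.092, k = 0.9161; principal scales a = 1.092, b = 0.9161.
sin(ω/2) = (a − b)/(a + b) = 0.1755/2.008 = 0.08742, so ω = 2 arcsin(0.08742) ≈ 10.0°.

10.0°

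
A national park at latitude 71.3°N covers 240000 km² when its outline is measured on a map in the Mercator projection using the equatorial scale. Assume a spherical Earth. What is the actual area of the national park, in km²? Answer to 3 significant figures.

24700 km²

Mercator is conformal, so the point scale is isotropic: h = k = sec φ = 1/cos φ.
Areal scale = k² = sec²φ = 1/cos²(71.3°) = 1/0.3206² = 9.728.
True area = apparent / (areal scale) = 240000 / 9.728 ≈ 24700 km².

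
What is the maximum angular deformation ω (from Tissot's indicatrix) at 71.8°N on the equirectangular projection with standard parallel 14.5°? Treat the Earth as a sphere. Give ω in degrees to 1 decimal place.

61.6°

With standard parallel φ₀ = 14.5°, the equirectangular projection gives x = Rλ cos φ₀, y = Rφ, so h = 1 and k = cos 14.5° / cos φ.
At 71.8°: h = 1.000, k = 3.100; principal scales a = 3.100, b = 1.000.
sin(ω/2) = (a − b)/(a + b) = 2.100/4.100 = 0.5122, so ω = 2 arcsin(0.5122) ≈ 61.6°.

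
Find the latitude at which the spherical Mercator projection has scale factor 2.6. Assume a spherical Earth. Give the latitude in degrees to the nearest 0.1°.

67.4°

Mercator scale is k = sec φ = 1/cos φ.
1/cos φ = 2.6  ⇒  cos φ = 0.3846  ⇒  φ = arccos(0.3846) ≈ 67.4°.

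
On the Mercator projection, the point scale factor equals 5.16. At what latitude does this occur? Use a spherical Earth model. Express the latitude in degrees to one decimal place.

Mercator scale is k = sec φ = 1/cos φ.
1/cos φ = 5.16  ⇒  cos φ = 0.1938  ⇒  φ = arccos(0.1938) ≈ 78.8°.

78.8°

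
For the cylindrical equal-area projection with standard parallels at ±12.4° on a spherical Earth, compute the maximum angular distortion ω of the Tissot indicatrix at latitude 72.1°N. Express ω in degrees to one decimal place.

Cylindrical equal-area (φ₀ = 12.4°): h = cos φ / cos 12.4° along meridians, k = cos 12.4° / cos φ along parallels; h·k = 1.
At 72.1°: h = 0.3147, k = 3.178; principal scales a = 3.178, b = 0.3147.
sin(ω/2) = (a − b)/(a + b) = 2.863/3.492 = 0.8198, so ω = 2 arcsin(0.8198) ≈ 110.1°.

110.1°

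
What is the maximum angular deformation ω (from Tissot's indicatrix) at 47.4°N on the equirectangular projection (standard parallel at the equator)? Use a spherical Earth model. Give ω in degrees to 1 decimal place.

22.2°

For the equirectangular projection with φ₀ = 0 (plate carrée), h = 1 along meridians and k = sec φ along parallels.
At 47.4°: h = 1.000, k = 1.477; principal scales a = 1.477, b = 1.000.
sin(ω/2) = (a − b)/(a + b) = 0.4774/2.477 = 0.1927, so ω = 2 arcsin(0.1927) ≈ 22.2°.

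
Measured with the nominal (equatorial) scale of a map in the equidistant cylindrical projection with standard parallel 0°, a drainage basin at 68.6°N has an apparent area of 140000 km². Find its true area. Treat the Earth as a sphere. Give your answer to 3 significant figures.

51100 km²

Plate carrée maps x = Rλ, y = Rφ. The meridian scale is h = 1 and the parallel scale is k = 1/cos φ = sec φ.
Areal scale = h·k = 1 × sec φ; at 68.6°, h = 1.000, k = 2.741, so h·k = 2.741.
True area = apparent / (areal scale) = 140000 / 2.741 ≈ 51100 km².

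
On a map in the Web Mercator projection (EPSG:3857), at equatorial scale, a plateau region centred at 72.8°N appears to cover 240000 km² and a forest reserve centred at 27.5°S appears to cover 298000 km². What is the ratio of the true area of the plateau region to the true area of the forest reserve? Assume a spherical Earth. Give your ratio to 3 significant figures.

0.0895

Since Mercator area scale is 1/cos²φ, the true area equals the apparent area multiplied by cos²φ.
True area of plateau region: 240000 × cos²(72.8°) = 240000 × 0.08744 = 20990 km².
True area of forest reserve: 298000 × cos²(27.5°) = 298000 × 0.7868 = 234500 km².
Ratio = 20990 / 234500 ≈ 0.0895.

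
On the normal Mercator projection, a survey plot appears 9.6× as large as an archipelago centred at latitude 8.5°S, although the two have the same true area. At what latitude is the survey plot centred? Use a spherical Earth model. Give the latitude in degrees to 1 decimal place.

For equal true areas on Mercator, apparent areas scale as sec²φ, so the ratio is cos²φ₂ / cos²φ₁.
cos²φ₂ / cos²φ₁ = 9.6  ⇒  cos φ₁ = cos 8.5° / √9.6 = 0.9890/3.098 = 0.3192.
φ₁ = arccos(0.3192) ≈ 71.4°.

71.4°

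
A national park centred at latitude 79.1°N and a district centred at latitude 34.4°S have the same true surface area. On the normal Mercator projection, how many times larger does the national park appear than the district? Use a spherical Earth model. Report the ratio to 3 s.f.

Mercator is conformal with k = sec φ, so areal scale = k² = sec²φ.
At 79.1°: sec²(79.1°) = 1/0.1891² = 27.97.
At 34.4°: sec²(34.4°) = 1/0.8251² = 1.469.
Ratio = 27.97/1.469 = cos²(34.4°)/cos²(79.1°) ≈ 19.0.

19.0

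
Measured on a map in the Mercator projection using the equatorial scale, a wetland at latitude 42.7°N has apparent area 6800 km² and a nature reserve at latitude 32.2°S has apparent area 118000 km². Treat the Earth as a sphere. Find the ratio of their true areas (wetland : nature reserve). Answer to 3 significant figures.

Since Mercator area scale is 1/cos²φ, the true area equals the apparent area multiplied by cos²φ.
True area of wetland: 6800 × cos²(42.7°) = 6800 × 0.5401 = 3673 km².
True area of nature reserve: 118000 × cos²(32.2°) = 118000 × 0.7160 = 84490 km².
Ratio = 3673 / 84490 ≈ 0.0435.

0.0435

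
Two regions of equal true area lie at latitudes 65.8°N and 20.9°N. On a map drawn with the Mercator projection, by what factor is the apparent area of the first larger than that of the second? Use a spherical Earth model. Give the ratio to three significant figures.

Mercator areal scale is sec²φ.
At 65.8°: sec²(65.8°) = 1/0.4099² = 5.951.
At 20.9°: sec²(20.9°) = 1/0.9342² = 1.146.
Ratio = 5.951/1.146 = cos²(20.9°)/cos²(65.8°) ≈ 5.19.

5.19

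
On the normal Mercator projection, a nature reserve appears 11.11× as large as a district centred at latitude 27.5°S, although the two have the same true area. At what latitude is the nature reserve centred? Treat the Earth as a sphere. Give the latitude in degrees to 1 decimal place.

74.6°

On Mercator, (apparent₁)/(apparent₂) = sec²φ₁ / sec²φ₂ when true areas are equal.
cos²φ₂ / cos²φ₁ = 11.11  ⇒  cos φ₁ = cos 27.5° / √11.11 = 0.8870/3.333 = 0.2661.
φ₁ = arccos(0.2661) ≈ 74.6°.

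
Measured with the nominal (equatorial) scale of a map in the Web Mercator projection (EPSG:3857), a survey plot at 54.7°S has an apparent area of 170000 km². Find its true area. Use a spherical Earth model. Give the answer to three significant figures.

56800 km²

For Mercator, h = k = sec φ (a conformal cylindrical projection has a single point scale, 1/cos φ).
Areal scale = k² = sec²φ = 1/cos²(54.7°) = 1/0.5779² = 2.995.
True area = apparent / (areal scale) = 170000 / 2.995 ≈ 56800 km².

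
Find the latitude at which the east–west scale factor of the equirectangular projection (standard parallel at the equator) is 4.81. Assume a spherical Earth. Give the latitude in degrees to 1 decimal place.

Plate carrée: h = 1, k = sec φ along parallels.
sec φ = 4.81  ⇒  cos φ = 0.2079  ⇒  φ ≈ 78.0°.

78.0°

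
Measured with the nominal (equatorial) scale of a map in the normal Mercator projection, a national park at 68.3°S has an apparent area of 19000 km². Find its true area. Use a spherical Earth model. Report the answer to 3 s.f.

2600 km²

The Mercator projection is conformal; its linear scale factor is the same in every direction and equals sec φ = 1/cos φ.
Areal scale = k² = sec²φ = 1/cos²(68.3°) = 1/0.3697² = 7.315.
True area = apparent / (areal scale) = 19000 / 7.315 ≈ 2600 km².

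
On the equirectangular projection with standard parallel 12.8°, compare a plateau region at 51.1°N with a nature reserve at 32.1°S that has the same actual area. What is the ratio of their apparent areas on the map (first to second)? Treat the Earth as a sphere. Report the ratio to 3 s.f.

With standard parallel φ₀ = 12.8°, the equirectangular projection gives x = Rλ cos φ₀, y = Rφ, so h = 1 and k = cos 12.8° / cos φ.
Areal scale at 51.1°: h·k = 1.000 × 1.553 = 1.553.
Areal scale at 32.1°: h·k = 1.000 × 1.151 = 1.151.
Ratio = 1.553/1.151 ≈ 1.35.

1.35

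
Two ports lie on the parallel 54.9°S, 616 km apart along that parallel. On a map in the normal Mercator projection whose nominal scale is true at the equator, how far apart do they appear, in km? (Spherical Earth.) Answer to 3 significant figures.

The Mercator projection is conformal; its linear scale factor is the same in every direction and equals sec φ = 1/cos φ.
Along the parallel, k = sec 54.9° = 1/0.5750 = 1.739.
Map distance = 616 × 1.739 ≈ 1070 km.

1070 km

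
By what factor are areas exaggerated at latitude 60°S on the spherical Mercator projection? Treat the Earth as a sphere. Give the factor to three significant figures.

For Mercator, h = k = sec φ (a conformal cylindrical projection has a single point scale, 1/cos φ).
Areal scale = k² = sec²φ = 1/cos²(60°) = 1/0.5000² = 4.000.

4.00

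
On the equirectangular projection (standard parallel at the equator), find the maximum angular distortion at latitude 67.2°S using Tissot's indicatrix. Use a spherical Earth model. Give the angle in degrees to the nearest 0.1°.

Plate carrée maps x = Rλ, y = Rφ. The meridian scale is h = 1 and the parallel scale is k = 1/cos φ = sec φ.
At 67.2°: h = 1.000, k = 2.581; principal scales a = 2.581, b = 1.000.
sin(ω/2) = (a − b)/(a + b) = 1.581/3.581 = 0.4414, so ω = 2 arcsin(0.4414) ≈ 52.4°.

52.4°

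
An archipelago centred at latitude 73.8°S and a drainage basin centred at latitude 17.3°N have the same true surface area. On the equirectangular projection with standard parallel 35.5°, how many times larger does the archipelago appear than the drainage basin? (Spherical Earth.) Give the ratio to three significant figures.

In the equirectangular projection with standard parallel φ₀ = 35.5° (x = Rλ cos φ₀, y = Rφ), meridians are true-scale (h = 1) and the parallel scale is k = cos φ₀ / cos φ.
Areal scale at 73.8°: h·k = 1.000 × 2.918 = 2.918.
Areal scale at 17.3°: h·k = 1.000 × 0.8527 = 0.8527.
Ratio = 2.918/0.8527 ≈ 3.42.

3.42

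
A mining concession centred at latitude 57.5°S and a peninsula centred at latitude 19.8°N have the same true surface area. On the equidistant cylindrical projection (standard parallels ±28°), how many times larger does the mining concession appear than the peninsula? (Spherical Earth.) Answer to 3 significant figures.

1.75

With standard parallel φ₀ = 28°, the equirectangular projection gives x = Rλ cos φ₀, y = Rφ, so h = 1 and k = cos 28° / cos φ.
Areal scale at 57.5°: h·k = 1.000 × 1.643 = 1.643.
Areal scale at 19.8°: h·k = 1.000 × 0.9384 = 0.9384.
Ratio = 1.643/0.9384 ≈ 1.75.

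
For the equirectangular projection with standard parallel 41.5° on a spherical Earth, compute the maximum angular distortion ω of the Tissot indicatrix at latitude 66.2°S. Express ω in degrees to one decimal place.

34.9°

In the equirectangular projection with standard parallel φ₀ = 41.5° (x = Rλ cos φ₀, y = Rφ), meridians are true-scale (h = 1) and the parallel scale is k = cos φ₀ / cos φ.
At 66.2°: h = 1.000, k = 1.856; principal scales a = 1.856, b = 1.000.
sin(ω/2) = (a − b)/(a + b) = 0.8559/2.856 = 0.2997, so ω = 2 arcsin(0.2997) ≈ 34.9°.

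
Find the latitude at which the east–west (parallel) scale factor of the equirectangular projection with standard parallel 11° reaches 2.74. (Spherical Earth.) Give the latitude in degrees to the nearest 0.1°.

69.0°

In the equirectangular projection with standard parallel φ₀ = 11° (x = Rλ cos φ₀, y = Rφ), meridians are true-scale (h = 1) and the parallel scale is k = cos φ₀ / cos φ.
k = cos φ₀ / cos φ = 2.74  ⇒  cos φ = cos 11° / 2.74 = 0.3583.
φ = arccos(0.3583) ≈ 69.0°.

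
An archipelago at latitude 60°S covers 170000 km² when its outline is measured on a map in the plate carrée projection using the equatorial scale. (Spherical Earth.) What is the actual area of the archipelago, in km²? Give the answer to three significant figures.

In the plate carrée (x = Rλ, y = Rφ), meridians are true-scale (h = 1) and parallels are stretched by k = sec φ.
Areal scale = h·k = 1 × sec φ; at 60°, h = 1.000, k = 2.000, so h·k = 2.000.
True area = apparent / (areal scale) = 170000 / 2.000 ≈ 85000 km².

85000 km²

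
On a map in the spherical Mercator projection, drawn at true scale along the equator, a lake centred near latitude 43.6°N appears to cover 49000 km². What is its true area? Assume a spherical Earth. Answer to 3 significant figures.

For Mercator, h = k = sec φ (a conformal cylindrical projection has a single point scale, 1/cos φ).
Areal scale = k² = sec²φ = 1/cos²(43.6°) = 1/0.7242² = 1.907.
True area = apparent / (areal scale) = 49000 / 1.907 ≈ 25700 km².

25700 km²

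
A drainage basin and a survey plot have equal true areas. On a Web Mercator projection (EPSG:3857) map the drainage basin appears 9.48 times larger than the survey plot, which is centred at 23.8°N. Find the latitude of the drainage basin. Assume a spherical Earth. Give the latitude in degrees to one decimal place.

72.7°

For equal true areas on Mercator, apparent areas scale as sec²φ, so the ratio is cos²φ₂ / cos²φ₁.
cos²φ₂ / cos²φ₁ = 9.48  ⇒  cos φ₁ = cos 23.8° / √9.48 = 0.9150/3.079 = 0.2972.
φ₁ = arccos(0.2972) ≈ 72.7°.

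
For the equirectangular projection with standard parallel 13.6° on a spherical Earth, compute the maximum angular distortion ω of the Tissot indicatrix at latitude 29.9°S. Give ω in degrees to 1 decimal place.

With standard parallel φ₀ = 13.6°, the equirectangular projection gives x = Rλ cos φ₀, y = Rφ, so h = 1 and k = cos 13.6° / cos φ.
At 29.9°: h = 1.000, k = 1.121; principal scales a = 1.121, b = 1.000.
sin(ω/2) = (a − b)/(a + b) = 0.1212/2.121 = 0.05714, so ω = 2 arcsin(0.05714) ≈ 6.6°.

6.6°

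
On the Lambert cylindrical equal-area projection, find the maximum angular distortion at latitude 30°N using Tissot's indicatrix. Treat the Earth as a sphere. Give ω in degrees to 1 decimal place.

The Lambert cylindrical equal-area projection is the cylindrical equal-area projection with its standard parallel at the equator (φ₀ = 0). For cylindrical equal-area with standard parallel φ₀, h = cos φ / cos φ₀ and k = cos φ₀ / cos φ, so h·k = 1.
At 30°: h = 0.8660, k = 1.155; principal scales a = 1.155, b = 0.8660.
sin(ω/2) = (a − b)/(a + b) = 0.2887/2.021 = 0.1429, so ω = 2 arcsin(0.1429) ≈ 16.4°.

16.4°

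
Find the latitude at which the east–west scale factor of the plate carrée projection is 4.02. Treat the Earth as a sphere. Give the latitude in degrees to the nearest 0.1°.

75.6°

Plate carrée: h = 1, k = sec φ along parallels.
sec φ = 4.02  ⇒  cos φ = 0.2488  ⇒  φ ≈ 75.6°.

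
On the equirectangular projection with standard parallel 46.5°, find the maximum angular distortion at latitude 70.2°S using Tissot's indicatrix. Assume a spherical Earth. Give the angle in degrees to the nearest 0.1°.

39.8°

The equidistant cylindrical projection with φ₀ = 46.5° has h = 1 (meridians true) and k = cos φ₀ / cos φ along parallels.
At 70.2°: h = 1.000, k = 2.032; principal scales a = 2.032, b = 1.000.
sin(ω/2) = (a − b)/(a + b) = 1.032/3.032 = 0.3404, so ω = 2 arcsin(0.3404) ≈ 39.8°.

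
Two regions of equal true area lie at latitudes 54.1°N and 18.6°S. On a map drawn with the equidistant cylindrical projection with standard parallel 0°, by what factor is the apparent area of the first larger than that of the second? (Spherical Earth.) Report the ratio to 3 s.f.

For the equirectangular projection with φ₀ = 0 (plate carrée), h = 1 along meridians and k = sec φ along parallels.
Areal scale at 54.1°: h·k = 1.000 × 1.705 = 1.705.
Areal scale at 18.6°: h·k = 1.000 × 1.055 = 1.055.
Ratio = 1.705/1.055 ≈ 1.62.

1.62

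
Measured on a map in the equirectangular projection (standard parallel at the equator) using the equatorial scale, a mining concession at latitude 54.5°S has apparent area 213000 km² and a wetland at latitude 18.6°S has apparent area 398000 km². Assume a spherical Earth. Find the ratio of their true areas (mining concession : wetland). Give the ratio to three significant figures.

On the plate carrée, areal scale = h·k = 1 × sec φ, so true area = apparent × cos φ.
True area of mining concession: 213000 × cos(54.5°) = 213000 × 0.5807 = 123700 km².
True area of wetland: 398000 × cos(18.6°) = 398000 × 0.9478 = 377200 km².
Ratio = 123700 / 377200 ≈ 0.328.

0.328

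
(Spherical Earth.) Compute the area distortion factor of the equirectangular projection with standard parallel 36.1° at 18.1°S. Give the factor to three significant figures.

The equidistant cylindrical projection with φ₀ = 36.1° has h = 1 (meridians true) and k = cos φ₀ / cos φ along parallels.
Areal scale = h·k = 1 × cos φ₀ / cos φ; at 18.1°, h = 1.000, k = 0.8501, so h·k = 0.8501.

0.850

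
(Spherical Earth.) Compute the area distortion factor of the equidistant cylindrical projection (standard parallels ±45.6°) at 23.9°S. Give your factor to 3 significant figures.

With standard parallel φ₀ = 45.6°, the equirectangular projection gives x = Rλ cos φ₀, y = Rφ, so h = 1 and k = cos 45.6° / cos φ.
Areal scale = h·k = 1 × cos φ₀ / cos φ; at 23.9°, h = 1.000, k = 0.7653, so h·k = 0.7653.

0.765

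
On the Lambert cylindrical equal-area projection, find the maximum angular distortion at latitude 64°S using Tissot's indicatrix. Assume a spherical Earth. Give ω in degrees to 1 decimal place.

85.3°

The Lambert cylindrical equal-area projection is the cylindrical equal-area projection with its standard parallel at the equator (φ₀ = 0). Cylindrical equal-area (φ₀ = 0°): h = cos φ / cos 0° along meridians, k = cos 0° / cos φ along parallels; h·k = 1.
At 64°: h = 0.4384, k = 2.281; principal scales a = 2.281, b = 0.4384.
sin(ω/2) = (a − b)/(a + b) = 1.843/2.720 = 0.6776, so ω = 2 arcsin(0.6776) ≈ 85.3°.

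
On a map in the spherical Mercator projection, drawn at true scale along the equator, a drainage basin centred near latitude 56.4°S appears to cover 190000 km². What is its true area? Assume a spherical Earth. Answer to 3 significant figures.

58200 km²

For Mercator, h = k = sec φ (a conformal cylindrical projection has a single point scale, 1/cos φ).
Areal scale = k² = sec²φ = 1/cos²(56.4°) = 1/0.5534² = 3.265.
True area = apparent / (areal scale) = 190000 / 3.265 ≈ 58200 km².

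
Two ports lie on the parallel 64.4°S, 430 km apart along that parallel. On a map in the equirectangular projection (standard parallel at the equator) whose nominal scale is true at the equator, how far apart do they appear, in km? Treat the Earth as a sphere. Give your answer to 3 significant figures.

995 km

For the equirectangular projection with φ₀ = 0 (plate carrée), h = 1 along meridians and k = sec φ along parallels.
Along the parallel, k = sec 64.4° = 1/0.4321 = 2.314.
Map distance = 430 × 2.314 ≈ 995 km.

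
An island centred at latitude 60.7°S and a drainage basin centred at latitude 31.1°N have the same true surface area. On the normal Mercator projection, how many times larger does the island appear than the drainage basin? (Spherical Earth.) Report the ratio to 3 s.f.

Mercator areal scale is sec²φ.
At 60.7°: sec²(60.7°) = 1/0.4894² = 4.175.
At 31.1°: sec²(31.1°) = 1/0.8563² = 1.364.
Ratio = 4.175/1.364 = cos²(31.1°)/cos²(60.7°) ≈ 3.06.

3.06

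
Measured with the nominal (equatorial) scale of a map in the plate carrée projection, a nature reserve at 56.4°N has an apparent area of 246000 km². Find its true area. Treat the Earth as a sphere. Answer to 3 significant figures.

136000 km²

Plate carrée maps x = Rλ, y = Rφ. The meridian scale is h = 1 and the parallel scale is k = 1/cos φ = sec φ.
Areal scale = h·k = 1 × sec φ; at 56.4°, h = 1.000, k = 1.807, so h·k = 1.807.
True area = apparent / (areal scale) = 246000 / 1.807 ≈ 136000 km².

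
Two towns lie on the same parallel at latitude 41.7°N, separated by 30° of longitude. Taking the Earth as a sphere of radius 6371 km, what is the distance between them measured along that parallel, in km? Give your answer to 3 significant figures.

2490 km

Arc length along a parallel = R cos φ · Δλ (with Δλ in radians).
= 6371 × cos 41.7° × (30° × π/180) = 6371 × 0.7466 × 0.5236 ≈ 2490 km.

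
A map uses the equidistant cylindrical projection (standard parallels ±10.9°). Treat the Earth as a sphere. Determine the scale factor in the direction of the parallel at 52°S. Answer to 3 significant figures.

With standard parallel φ₀ = 10.9°, the equirectangular projection gives x = Rλ cos φ₀, y = Rφ, so h = 1 and k = cos 10.9° / cos φ.
k = cos 10.9° / cos 52° = 0.9820/0.6157 = 1.595.

1.59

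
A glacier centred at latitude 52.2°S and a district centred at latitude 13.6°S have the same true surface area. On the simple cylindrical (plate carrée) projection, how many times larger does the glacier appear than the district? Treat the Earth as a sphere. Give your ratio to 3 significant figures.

In the plate carrée (x = Rλ, y = Rφ), meridians are true-scale (h = 1) and parallels are stretched by k = sec φ.
Areal scale at 52.2°: h·k = 1.000 × 1.632 = 1.632.
Areal scale at 13.6°: h·k = 1.000 × 1.029 = 1.029.
Ratio = 1.632/1.029 ≈ 1.59.

1.59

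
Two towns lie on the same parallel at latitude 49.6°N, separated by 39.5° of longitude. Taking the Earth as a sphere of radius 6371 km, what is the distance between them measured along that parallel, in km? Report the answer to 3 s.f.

2850 km

Arc length along a parallel = R cos φ · Δλ (with Δλ in radians).
= 6371 × cos 49.6° × (39.5° × π/180) = 6371 × 0.6481 × 0.6894 ≈ 2850 km.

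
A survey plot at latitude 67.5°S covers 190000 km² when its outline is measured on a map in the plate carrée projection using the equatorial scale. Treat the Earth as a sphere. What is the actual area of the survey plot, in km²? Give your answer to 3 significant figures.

In the plate carrée (x = Rλ, y = Rφ), meridians are true-scale (h = 1) and parallels are stretched by k = sec φ.
Areal scale = h·k = 1 × sec φ; at 67.5°, h = 1.000, k = 2.613, so h·k = 2.613.
True area = apparent / (areal scale) = 190000 / 2.613 ≈ 72700 km².

72700 km²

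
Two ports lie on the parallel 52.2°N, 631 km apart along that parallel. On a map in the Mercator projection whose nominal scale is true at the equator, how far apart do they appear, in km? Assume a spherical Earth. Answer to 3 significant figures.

Mercator is conformal, so the point scale is isotropic: h = k = sec φ = 1/cos φ.
Along the parallel, k = sec 52.2° = 1/0.6129 = 1.632.
Map distance = 631 × 1.632 ≈ 1030 km.

1030 km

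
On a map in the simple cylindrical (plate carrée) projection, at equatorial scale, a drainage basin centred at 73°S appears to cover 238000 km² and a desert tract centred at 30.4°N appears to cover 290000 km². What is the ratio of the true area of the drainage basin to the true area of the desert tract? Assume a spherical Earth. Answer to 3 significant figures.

0.278

Plate carrée has h = 1 and k = sec φ, giving areal scale sec φ; true area = (apparent area) · cos φ.
True area of drainage basin: 238000 × cos(73°) = 238000 × 0.2924 = 69580 km².
True area of desert tract: 290000 × cos(30.4°) = 290000 × 0.8625 = 250100 km².
Ratio = 69580 / 250100 ≈ 0.278.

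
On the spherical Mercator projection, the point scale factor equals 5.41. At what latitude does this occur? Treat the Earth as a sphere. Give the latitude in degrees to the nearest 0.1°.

Mercator scale is k = sec φ = 1/cos φ.
1/cos φ = 5.41  ⇒  cos φ = 0.1848  ⇒  φ = arccos(0.1848) ≈ 79.3°.

79.3°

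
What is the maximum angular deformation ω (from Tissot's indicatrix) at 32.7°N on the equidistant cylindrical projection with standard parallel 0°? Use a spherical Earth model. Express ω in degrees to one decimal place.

9.9°

Plate carrée maps x = Rλ, y = Rφ. The meridian scale is h = 1 and the parallel scale is k = 1/cos φ = sec φ.
At 32.7°: h = 1.000, k = 1.188; principal scales a = 1.188, b = 1.000.
sin(ω/2) = (a − b)/(a + b) = 0.1883/2.188 = 0.08606, so ω = 2 arcsin(0.08606) ≈ 9.9°.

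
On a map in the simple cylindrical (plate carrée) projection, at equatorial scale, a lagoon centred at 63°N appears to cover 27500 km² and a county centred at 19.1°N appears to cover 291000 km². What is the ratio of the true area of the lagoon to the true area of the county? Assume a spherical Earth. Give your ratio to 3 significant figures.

On the plate carrée, areal scale = h·k = 1 × sec φ, so true area = apparent × cos φ.
True area of lagoon: 27500 × cos(63°) = 27500 × 0.4540 = 12480 km².
True area of county: 291000 × cos(19.1°) = 291000 × 0.9449 = 275000 km².
Ratio = 12480 / 275000 ≈ 0.0454.

0.0454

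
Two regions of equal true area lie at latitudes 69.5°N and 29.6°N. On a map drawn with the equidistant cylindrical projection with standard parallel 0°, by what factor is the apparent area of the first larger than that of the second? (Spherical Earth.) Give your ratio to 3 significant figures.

2.48

In the plate carrée (x = Rλ, y = Rφ), meridians are true-scale (h = 1) and parallels are stretched by k = sec φ.
Areal scale at 69.5°: h·k = 1.000 × 2.855 = 2.855.
Areal scale at 29.6°: h·k = 1.000 × 1.150 = 1.150.
Ratio = 2.855/1.150 ≈ 2.48.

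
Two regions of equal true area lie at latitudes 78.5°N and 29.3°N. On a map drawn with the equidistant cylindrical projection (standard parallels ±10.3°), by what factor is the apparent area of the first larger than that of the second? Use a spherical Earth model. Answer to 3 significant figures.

4.37

In the equirectangular projection with standard parallel φ₀ = 10.3° (x = Rλ cos φ₀, y = Rφ), meridians are true-scale (h = 1) and the parallel scale is k = cos φ₀ / cos φ.
Areal scale at 78.5°: h·k = 1.000 × 4.935 = 4.935.
Areal scale at 29.3°: h·k = 1.000 × 1.128 = 1.128.
Ratio = 4.935/1.128 ≈ 4.37.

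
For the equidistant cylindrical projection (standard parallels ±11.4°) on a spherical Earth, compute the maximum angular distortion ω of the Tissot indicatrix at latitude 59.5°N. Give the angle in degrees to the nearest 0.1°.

37.1°

In the equirectangular projection with standard parallel φ₀ = 11.4° (x = Rλ cos φ₀, y = Rφ), meridians are true-scale (h = 1) and the parallel scale is k = cos φ₀ / cos φ.
At 59.5°: h = 1.000, k = 1.931; principal scales a = 1.931, b = 1.000.
sin(ω/2) = (a − b)/(a + b) = 0.9314/2.931 = 0.3177, so ω = 2 arcsin(0.3177) ≈ 37.1°.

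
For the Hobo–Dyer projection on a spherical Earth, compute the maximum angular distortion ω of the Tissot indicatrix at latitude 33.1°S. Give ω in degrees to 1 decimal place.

6.2°

Hobo–Dyer is a cylindrical equal-area projection with standard parallels at ±37.5°. A cylindrical equal-area projection with standard parallel φ₀ has meridian scale h = cos φ / cos φ₀ and parallel scale k = cos φ₀ / cos φ (so areas are preserved, h·k = 1).
At 33.1°: h = 1.056, k = 0.9470; principal scales a = 1.056, b = 0.9470.
sin(ω/2) = (a − b)/(a + b) = 0.1089/2.003 = 0.05436, so ω = 2 arcsin(0.05436) ≈ 6.2°.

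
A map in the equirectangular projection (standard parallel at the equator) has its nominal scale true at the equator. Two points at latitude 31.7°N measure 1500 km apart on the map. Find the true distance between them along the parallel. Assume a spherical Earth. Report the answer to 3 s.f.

1280 km

In the plate carrée (x = Rλ, y = Rφ), meridians are true-scale (h = 1) and parallels are stretched by k = sec φ.
Along the parallel at 31.7°, map distances are exaggerated by k = sec 31.7° = 1.175.
True distance = 1500 / 1.175 = 1500 × cos 31.7° ≈ 1280 km.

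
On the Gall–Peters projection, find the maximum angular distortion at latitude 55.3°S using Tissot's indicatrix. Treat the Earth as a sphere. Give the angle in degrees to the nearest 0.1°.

The Gall–Peters projection is cylindrical equal-area with φ₀ = 45°. For cylindrical equal-area with standard parallel φ₀, h = cos φ / cos φ₀ and k = cos φ₀ / cos φ, so h·k = 1.
At 55.3°: h = 0.8051, k = 1.242; principal scales a = 1.242, b = 0.8051.
sin(ω/2) = (a − b)/(a + b) = 0.4370/2.047 = 0.2135, so ω = 2 arcsin(0.2135) ≈ 24.7°.

24.7°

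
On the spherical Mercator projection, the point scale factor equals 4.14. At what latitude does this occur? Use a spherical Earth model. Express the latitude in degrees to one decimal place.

Mercator scale is k = sec φ = 1/cos φ.
1/cos φ = 4.14  ⇒  cos φ = 0.2415  ⇒  φ = arccos(0.2415) ≈ 76.0°.

76.0°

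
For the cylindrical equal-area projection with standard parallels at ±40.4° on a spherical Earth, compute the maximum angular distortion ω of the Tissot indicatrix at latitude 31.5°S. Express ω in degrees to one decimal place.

A cylindrical equal-area projection with standard parallel φ₀ has meridian scale h = cos φ / cos φ₀ and parallel scale k = cos φ₀ / cos φ (so areas are preserved, h·k = 1).
At 31.5°: h = 1.120, k = 0.8932; principal scales a = 1.120, b = 0.8932.
sin(ω/2) = (a − b)/(a + b) = 0.2265/2.013 = 0.1125, so ω = 2 arcsin(0.1125) ≈ 12.9°.

12.9°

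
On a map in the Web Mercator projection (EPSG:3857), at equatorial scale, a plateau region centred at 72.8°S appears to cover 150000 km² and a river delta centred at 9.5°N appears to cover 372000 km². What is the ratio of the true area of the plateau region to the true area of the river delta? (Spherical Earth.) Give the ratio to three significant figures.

On Mercator the areal scale is sec²φ, so true area = apparent × cos²φ.
True area of plateau region: 150000 × cos²(72.8°) = 150000 × 0.08744 = 13120 km².
True area of river delta: 372000 × cos²(9.5°) = 372000 × 0.9728 = 361900 km².
Ratio = 13120 / 361900 ≈ 0.0362.

0.0362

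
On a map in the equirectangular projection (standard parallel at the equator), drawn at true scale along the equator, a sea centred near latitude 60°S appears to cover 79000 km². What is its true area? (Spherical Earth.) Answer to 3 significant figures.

Plate carrée maps x = Rλ, y = Rφ. The meridian scale is h = 1 and the parallel scale is k = 1/cos φ = sec φ.
Areal scale = h·k = 1 × sec φ; at 60°, h = 1.000, k = 2.000, so h·k = 2.000.
True area = apparent / (areal scale) = 79000 / 2.000 ≈ 39500 km².

39500 km²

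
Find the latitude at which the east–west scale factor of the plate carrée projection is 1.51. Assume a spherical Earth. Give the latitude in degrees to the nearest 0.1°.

48.5°

Plate carrée: h = 1, k = sec φ along parallels.
sec φ = 1.51  ⇒  cos φ = 0.6623  ⇒  φ ≈ 48.5°.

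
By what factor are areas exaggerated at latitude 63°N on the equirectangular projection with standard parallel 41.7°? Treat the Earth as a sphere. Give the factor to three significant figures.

The equidistant cylindrical projection with φ₀ = 41.7° has h = 1 (meridians true) and k = cos φ₀ / cos φ along parallels.
Areal scale = h·k = 1 × cos φ₀ / cos φ; at 63°, h = 1.000, k = 1.645, so h·k = 1.645.

1.64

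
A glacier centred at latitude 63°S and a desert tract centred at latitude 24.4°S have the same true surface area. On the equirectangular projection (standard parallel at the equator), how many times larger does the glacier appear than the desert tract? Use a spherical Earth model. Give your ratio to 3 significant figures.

2.01

Plate carrée maps x = Rλ, y = Rφ. The meridian scale is h = 1 and the parallel scale is k = 1/cos φ = sec φ.
Areal scale at 63°: h·k = 1.000 × 2.203 = 2.203.
Areal scale at 24.4°: h·k = 1.000 × 1.098 = 1.098.
Ratio = 2.203/1.098 ≈ 2.01.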